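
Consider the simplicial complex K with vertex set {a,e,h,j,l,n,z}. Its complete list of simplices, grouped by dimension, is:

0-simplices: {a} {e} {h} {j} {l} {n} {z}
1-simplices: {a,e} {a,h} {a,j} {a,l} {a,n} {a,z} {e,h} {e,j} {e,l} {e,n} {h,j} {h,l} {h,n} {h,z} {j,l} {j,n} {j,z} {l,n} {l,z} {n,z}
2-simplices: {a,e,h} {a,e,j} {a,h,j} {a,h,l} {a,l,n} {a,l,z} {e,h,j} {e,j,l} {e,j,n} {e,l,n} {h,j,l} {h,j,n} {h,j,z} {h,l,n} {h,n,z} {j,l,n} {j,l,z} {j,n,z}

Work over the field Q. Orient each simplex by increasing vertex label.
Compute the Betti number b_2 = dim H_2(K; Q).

n_0=7 n_1=20 n_2=18  [Q]
∂1: piv[ae,ah,aj,al,an,az] rk=6  ker:eh,ej,el,en,hj,hl,hn,hz,jl,jn,jz,ln,lz,nz
∂2: piv[aeh,aej,ahj,ahl,aln,alz,ejl,ejn,eln,hjl,hjn,hjz,hnz,jlz] rk=14  ker:ehj,hln,jln,jnz
b_2=(18−14)−0=4

b_2=4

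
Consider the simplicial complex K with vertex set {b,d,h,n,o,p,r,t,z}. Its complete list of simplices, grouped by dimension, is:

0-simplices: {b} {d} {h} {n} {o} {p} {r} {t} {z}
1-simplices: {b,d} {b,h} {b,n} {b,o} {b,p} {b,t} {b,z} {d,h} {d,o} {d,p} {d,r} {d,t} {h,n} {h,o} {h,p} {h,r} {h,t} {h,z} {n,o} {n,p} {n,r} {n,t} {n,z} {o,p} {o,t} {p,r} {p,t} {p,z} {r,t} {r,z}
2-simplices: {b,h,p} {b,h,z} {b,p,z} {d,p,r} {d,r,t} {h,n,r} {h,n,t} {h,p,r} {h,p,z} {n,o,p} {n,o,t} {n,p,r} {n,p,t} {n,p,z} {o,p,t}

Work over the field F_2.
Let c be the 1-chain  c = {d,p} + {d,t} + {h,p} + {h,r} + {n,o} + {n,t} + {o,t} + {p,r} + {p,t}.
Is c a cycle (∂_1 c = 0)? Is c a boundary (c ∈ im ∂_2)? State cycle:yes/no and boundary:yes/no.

n_0=9 n_1=30 n_2=15  [Z2]
∂1: piv[bd,bh,bn,bo,bp,bt,bz,dr] rk=8  ker:dh,do,dp,dt,hn,ho,hp,hr,ht,hz,no,np,nr,nt,nz,op,ot,pr,pt,pz,rt,rz
∂2: piv[bhp,bhz,bpz,dpr,drt,hnr,hnt,hpr,nop,not,npr,npt,npz] rk=13  ker:hpz,opt
∂1c = 0
c vs im∂2: residual ≠ 0 ⇒ not boundary

cycle:yes boundary:no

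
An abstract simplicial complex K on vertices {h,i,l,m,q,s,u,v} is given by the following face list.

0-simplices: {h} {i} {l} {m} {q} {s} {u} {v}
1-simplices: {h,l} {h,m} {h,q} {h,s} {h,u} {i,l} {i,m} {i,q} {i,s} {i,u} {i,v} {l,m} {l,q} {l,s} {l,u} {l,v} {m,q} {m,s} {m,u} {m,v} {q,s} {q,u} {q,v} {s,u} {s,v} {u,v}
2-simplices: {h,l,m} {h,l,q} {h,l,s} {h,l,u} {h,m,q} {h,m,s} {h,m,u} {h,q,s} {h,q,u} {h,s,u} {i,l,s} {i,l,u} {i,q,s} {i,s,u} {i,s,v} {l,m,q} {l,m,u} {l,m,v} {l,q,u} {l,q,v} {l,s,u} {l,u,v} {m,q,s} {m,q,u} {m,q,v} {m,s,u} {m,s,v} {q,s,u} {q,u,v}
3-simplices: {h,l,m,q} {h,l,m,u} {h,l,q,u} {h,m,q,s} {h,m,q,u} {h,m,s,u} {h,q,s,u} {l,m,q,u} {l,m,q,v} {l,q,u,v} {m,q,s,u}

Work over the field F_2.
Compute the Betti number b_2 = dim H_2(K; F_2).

b_2=2

n_0=8 n_1=26 n_2=29 n_3=11  [Z2]
∂1: piv[hl,hm,hq,hs,hu,il,iv] rk=7  ker:im,iq,is,iu,lm,lq,ls,lu,lv,mq,ms,mu,mv,qs,qu,qv,su,sv,uv
∂2: piv[hlm,hlq,hls,hlu,hmq,hms,hmu,hqs,hqu,hsu,ils,ilu,iqs,isv,lmv,lqv,luv,msv] rk=18  ker:isu,lmq,lmu,lqu,lsu,mqs,mqu,mqv,msu,qsu,quv
∂3: piv[hlmq,hlmu,hlqu,hmqs,hmqu,hmsu,hqsu,lmqv,lquv] rk=9  ker:lmqu,mqsu
b_2=(29−18)−9=2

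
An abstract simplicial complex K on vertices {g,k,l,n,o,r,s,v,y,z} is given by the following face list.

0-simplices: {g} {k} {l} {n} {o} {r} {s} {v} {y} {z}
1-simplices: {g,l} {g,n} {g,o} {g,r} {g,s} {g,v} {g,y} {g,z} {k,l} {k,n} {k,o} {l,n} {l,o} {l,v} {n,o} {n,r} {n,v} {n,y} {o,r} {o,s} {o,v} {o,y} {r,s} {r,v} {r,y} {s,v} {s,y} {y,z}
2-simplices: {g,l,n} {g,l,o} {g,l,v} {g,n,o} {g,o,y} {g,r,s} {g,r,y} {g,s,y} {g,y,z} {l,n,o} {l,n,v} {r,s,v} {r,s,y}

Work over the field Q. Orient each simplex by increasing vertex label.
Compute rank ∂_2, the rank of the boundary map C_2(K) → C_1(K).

n_0=10 n_1=28 n_2=13  [Q]
∂1: piv[gl,gn,go,gr,gs,gv,gy,gz,kl] rk=9  ker:kn,ko,ln,lo,lv,no,nr,nv,ny,or,os,ov,oy,rs,rv,ry,sv,sy,yz
∂2: piv[gln,glo,glv,gno,goy,grs,gry,gsy,gyz,lnv,rsv] rk=11  ker:lno,rsy
rk∂_2=11

rank∂_2=11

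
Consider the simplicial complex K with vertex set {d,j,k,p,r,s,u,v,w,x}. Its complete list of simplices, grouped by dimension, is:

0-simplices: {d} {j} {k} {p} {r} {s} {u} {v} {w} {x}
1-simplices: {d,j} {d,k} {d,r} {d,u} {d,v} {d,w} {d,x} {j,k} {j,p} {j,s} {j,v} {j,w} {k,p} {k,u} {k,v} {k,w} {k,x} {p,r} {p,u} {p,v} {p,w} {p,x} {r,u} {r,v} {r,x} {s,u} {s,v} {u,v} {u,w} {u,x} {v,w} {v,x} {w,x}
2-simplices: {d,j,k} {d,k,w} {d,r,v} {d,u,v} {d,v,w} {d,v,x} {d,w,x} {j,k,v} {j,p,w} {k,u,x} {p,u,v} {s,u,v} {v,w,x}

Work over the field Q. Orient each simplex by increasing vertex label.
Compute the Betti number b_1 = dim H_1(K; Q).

n_0=10 n_1=33 n_2=13  [Q]
∂1: piv[dj,dk,dr,du,dv,dw,dx,jp,js] rk=9  ker:jk,jv,jw,kp,ku,kv,kw,kx,pr,pu,pv,pw,px,ru,rv,rx,su,sv,uv,uw,ux,vw,vx,wx
∂2: piv[djk,dkw,drv,duv,dvw,dvx,dwx,jkv,jpw,kux,puv,suv] rk=12  ker:vwx
b_1=(33−9)−12=12

b_1=12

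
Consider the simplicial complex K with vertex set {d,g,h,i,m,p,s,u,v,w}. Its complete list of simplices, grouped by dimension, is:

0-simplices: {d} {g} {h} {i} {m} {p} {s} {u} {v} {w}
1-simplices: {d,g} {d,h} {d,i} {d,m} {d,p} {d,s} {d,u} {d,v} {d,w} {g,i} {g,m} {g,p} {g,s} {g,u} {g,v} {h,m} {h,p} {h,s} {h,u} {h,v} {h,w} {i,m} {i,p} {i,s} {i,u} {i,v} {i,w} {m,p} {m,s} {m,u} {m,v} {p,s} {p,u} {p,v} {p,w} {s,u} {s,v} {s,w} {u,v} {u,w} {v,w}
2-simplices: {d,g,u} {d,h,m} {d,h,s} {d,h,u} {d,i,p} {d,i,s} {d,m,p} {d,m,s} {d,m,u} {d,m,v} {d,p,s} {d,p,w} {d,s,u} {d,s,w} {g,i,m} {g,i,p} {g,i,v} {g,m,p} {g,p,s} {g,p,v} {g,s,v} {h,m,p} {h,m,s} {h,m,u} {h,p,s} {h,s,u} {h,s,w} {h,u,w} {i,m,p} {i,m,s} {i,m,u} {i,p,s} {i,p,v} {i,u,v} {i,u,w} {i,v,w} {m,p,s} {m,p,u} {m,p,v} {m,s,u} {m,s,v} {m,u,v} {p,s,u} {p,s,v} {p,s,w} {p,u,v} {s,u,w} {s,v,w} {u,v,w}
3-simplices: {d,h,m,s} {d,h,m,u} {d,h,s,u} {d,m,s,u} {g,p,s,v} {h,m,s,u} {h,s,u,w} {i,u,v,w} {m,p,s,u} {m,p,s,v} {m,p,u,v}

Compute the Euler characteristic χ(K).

χ(K)=7

n_0=10 n_1=41 n_2=49 n_3=11
χ=+10−41+49−11=7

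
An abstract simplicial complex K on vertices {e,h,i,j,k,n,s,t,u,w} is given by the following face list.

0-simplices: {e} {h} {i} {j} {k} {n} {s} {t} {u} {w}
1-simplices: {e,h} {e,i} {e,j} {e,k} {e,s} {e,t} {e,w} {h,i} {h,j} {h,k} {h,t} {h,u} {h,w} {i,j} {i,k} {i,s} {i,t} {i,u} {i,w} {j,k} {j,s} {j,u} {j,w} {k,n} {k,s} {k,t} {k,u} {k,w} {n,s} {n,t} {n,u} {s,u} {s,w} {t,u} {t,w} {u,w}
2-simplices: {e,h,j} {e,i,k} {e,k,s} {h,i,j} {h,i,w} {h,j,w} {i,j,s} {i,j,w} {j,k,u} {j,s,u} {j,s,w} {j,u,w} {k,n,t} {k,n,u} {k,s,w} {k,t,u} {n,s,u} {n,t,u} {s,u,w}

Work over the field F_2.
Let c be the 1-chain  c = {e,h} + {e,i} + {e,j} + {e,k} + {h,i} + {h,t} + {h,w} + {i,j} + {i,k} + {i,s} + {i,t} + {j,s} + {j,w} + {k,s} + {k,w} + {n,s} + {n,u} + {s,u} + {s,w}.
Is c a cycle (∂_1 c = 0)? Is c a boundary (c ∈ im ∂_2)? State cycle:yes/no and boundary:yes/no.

n_0=10 n_1=36 n_2=19  [Z2]
∂1: piv[eh,ei,ej,ek,es,et,ew,hu,kn] rk=9  ker:hi,hj,hk,ht,hw,ij,ik,is,it,iu,iw,jk,js,ju,jw,ks,kt,ku,kw,ns,nt,nu,su,sw,tu,tw,uw
∂2: piv[ehj,eik,eks,hij,hiw,hjw,ijs,jku,jsu,jsw,juw,knt,knu,ksw,ktu,nsu] rk=16  ker:ijw,ntu,suw
∂1c = 0
c vs im∂2: residual ≠ 0 ⇒ not boundary

cycle:yes boundary:no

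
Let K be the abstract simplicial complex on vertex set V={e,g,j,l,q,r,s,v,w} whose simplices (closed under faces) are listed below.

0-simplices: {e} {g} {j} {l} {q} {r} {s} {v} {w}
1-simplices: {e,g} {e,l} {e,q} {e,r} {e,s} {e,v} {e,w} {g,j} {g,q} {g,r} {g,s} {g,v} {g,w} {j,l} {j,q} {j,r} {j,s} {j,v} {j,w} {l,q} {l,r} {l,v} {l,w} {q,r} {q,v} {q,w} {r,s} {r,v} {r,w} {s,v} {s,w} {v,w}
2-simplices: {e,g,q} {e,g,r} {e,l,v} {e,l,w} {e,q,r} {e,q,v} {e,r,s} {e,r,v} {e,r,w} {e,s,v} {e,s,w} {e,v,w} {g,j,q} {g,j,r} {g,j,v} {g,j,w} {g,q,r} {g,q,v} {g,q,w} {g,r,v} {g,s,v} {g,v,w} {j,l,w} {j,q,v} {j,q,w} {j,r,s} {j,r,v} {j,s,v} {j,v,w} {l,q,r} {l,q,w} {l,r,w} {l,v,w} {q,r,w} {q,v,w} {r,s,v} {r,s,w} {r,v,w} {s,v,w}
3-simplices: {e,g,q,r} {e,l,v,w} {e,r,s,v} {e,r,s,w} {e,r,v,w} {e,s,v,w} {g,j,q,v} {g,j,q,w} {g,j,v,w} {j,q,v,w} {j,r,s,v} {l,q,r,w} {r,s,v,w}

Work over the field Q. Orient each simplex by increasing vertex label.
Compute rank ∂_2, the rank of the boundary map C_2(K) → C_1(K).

n_0=9 n_1=32 n_2=39 n_3=13  [Q]
∂1: piv[eg,el,eq,er,es,ev,ew,gj] rk=8  ker:gq,gr,gs,gv,gw,jl,jq,jr,js,jv,jw,lq,lr,lv,lw,qr,qv,qw,rs,rv,rw,sv,sw,vw
∂2: piv[egq,egr,elv,elw,eqr,eqv,ers,erv,erw,esv,esw,evw,gjq,gjr,gjv,gjw,gqv,gqw,gsv,gvw,jlw,jrs,lqr,lqw] rk=24  ker:gqr,grv,jqv,jqw,jrv,jsv,jvw,lrw,lvw,qrw,qvw,rsv,rsw,rvw,svw
∂3: piv[egqr,elvw,ersv,ersw,ervw,esvw,gjqv,gjqw,gjvw,jqvw,jrsv,lqrw] rk=12  ker:rsvw
rk∂_2=24

rank∂_2=24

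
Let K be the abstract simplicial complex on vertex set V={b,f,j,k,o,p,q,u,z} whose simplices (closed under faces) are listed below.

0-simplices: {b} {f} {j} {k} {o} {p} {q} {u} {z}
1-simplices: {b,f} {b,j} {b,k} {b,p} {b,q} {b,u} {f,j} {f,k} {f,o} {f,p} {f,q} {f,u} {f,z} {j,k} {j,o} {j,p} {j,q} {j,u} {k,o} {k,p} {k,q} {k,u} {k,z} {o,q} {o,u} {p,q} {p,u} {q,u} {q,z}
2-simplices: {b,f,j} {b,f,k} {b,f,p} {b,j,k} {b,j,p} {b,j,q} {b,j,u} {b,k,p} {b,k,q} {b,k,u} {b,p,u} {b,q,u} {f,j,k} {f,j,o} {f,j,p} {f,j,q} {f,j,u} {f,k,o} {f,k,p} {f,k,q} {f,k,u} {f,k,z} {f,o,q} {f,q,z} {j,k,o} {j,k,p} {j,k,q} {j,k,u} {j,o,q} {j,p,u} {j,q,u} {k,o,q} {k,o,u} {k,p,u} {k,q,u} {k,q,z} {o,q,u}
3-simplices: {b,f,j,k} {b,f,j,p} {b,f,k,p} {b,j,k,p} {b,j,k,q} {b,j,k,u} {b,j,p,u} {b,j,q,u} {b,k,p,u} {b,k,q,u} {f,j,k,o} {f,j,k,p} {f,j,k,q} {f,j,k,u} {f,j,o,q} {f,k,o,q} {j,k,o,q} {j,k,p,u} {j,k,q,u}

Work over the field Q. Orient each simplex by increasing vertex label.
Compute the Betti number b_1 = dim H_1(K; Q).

b_1=1

n_0=9 n_1=29 n_2=37 n_3=19  [Q]
∂1: piv[bf,bj,bk,bp,bq,bu,fo,fz] rk=8  ker:fj,fk,fp,fq,fu,jk,jo,jp,jq,ju,ko,kp,kq,ku,kz,oq,ou,pq,pu,qu,qz
∂2: piv[bfj,bfk,bfp,bjk,bjp,bjq,bju,bkp,bkq,bku,bpu,bqu,fjo,fjq,fju,fko,fkz,foq,fqz,kou] rk=20  ker:fjk,fjp,fkp,fkq,fku,jko,jkp,jkq,jku,joq,jpu,jqu,koq,kpu,kqu,kqz,oqu
∂3: piv[bfjk,bfjp,bfkp,bjkp,bjkq,bjku,bjpu,bjqu,bkpu,bkqu,fjko,fjkq,fjku,fjoq,fkoq] rk=15  ker:fjkp,jkoq,jkpu,jkqu
b_1=(29−8)−20=1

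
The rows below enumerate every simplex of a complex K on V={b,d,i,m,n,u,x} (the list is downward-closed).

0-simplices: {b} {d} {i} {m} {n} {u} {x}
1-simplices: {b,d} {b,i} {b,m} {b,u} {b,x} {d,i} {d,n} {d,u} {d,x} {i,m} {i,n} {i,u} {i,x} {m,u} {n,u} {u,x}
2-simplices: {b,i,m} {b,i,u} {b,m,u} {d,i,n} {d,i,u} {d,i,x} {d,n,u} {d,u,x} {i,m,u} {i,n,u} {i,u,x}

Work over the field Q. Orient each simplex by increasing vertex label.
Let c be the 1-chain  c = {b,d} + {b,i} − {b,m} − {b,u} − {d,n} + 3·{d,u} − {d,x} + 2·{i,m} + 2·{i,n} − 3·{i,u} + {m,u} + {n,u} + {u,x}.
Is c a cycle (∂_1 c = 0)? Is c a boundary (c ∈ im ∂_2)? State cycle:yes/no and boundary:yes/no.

cycle:yes boundary:no

n_0=7 n_1=16 n_2=11  [Q]
∂1: piv[bd,bi,bm,bu,bx,dn] rk=6  ker:di,du,dx,im,in,iu,ix,mu,nu,ux
∂2: piv[bim,biu,bmu,din,diu,dix,dnu,dux] rk=8  ker:imu,inu,iux
∂1c = 0
c vs im∂2: residual ≠ 0 ⇒ not boundary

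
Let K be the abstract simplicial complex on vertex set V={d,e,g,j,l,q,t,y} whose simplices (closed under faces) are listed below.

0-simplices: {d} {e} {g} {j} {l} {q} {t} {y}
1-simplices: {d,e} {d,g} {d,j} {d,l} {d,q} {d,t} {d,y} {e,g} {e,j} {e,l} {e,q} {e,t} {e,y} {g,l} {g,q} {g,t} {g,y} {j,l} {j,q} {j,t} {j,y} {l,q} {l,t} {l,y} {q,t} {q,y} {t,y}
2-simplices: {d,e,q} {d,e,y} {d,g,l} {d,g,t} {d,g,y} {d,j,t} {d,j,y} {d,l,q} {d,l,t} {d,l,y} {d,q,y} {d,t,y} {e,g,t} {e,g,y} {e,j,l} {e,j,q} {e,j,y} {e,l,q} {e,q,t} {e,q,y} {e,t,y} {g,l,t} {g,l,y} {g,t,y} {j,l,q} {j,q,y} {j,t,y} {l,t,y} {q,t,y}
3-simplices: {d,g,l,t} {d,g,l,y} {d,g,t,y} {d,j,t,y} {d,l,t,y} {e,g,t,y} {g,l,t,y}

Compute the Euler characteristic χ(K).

χ(K)=3

n_0=8 n_1=27 n_2=29 n_3=7
χ=+8−27+29−7=3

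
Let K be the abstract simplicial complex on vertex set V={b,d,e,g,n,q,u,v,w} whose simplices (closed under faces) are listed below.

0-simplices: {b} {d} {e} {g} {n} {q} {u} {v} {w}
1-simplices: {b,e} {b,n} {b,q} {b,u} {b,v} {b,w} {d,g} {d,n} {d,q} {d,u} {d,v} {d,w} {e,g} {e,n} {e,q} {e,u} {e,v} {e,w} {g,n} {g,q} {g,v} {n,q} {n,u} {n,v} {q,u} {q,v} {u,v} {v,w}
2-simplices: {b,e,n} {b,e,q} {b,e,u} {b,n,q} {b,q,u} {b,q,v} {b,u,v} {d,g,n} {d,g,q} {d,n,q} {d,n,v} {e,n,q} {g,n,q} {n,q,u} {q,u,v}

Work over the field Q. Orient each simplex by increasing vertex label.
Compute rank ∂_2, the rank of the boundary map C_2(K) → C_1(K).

rank∂_2=12

n_0=9 n_1=28 n_2=15  [Q]
∂1: piv[be,bn,bq,bu,bv,bw,dg,dn] rk=8  ker:dq,du,dv,dw,eg,en,eq,eu,ev,ew,gn,gq,gv,nq,nu,nv,qu,qv,uv,vw
∂2: piv[ben,beq,beu,bnq,bqu,bqv,buv,dgn,dgq,dnq,dnv,nqu] rk=12  ker:enq,gnq,quv
rk∂_2=12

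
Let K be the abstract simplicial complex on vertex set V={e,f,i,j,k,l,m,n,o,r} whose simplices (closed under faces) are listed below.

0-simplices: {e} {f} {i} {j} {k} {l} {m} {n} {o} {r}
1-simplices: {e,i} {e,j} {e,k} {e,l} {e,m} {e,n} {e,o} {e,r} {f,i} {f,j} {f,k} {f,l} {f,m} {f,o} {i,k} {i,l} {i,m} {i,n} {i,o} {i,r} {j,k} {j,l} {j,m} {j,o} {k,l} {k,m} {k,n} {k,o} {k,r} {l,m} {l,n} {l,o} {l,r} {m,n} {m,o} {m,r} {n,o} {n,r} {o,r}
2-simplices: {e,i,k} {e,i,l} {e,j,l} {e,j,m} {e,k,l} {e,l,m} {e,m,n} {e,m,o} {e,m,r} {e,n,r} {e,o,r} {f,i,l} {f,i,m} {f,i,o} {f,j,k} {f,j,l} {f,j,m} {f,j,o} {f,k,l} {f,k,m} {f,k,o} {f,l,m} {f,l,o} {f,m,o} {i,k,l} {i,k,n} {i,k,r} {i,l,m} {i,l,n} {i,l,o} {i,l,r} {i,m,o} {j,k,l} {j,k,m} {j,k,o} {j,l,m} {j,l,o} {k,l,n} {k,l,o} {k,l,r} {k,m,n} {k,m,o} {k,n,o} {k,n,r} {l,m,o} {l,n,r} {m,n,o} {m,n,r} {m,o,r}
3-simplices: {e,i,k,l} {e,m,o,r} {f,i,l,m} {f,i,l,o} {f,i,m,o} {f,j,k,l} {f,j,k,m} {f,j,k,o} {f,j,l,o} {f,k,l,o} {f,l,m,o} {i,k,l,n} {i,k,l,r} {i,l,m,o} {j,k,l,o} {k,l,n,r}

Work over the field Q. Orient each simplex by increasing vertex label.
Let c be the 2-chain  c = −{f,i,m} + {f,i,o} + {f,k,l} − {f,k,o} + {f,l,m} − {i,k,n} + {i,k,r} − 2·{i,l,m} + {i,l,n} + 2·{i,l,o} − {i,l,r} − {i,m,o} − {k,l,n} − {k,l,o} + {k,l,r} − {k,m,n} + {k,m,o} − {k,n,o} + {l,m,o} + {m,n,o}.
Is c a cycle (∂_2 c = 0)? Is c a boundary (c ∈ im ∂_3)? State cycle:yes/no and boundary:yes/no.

cycle:yes boundary:no

n_0=10 n_1=39 n_2=49 n_3=16  [Q]
∂1: piv[ei,ej,ek,el,em,en,eo,er,fi] rk=9  ker:fj,fk,fl,fm,fo,ik,il,im,in,io,ir,jk,jl,jm,jo,kl,km,kn,ko,kr,lm,ln,lo,lr,mn,mo,mr,no,nr,or
∂2: piv[eik,eil,ejl,ejm,ekl,elm,emn,emo,emr,enr,eor,fil,fim,fio,fjk,fjl,fjm,fjo,fkl,fkm,fko,flo,fmo,ikn,ikr,iln,ilr,kmn,kno,knr] rk=30  ker:flm,ikl,ilm,ilo,imo,jkl,jkm,jko,jlm,jlo,kln,klo,klr,kmo,lmo,lnr,mno,mnr,mor
∂3: piv[eikl,emor,film,filo,fimo,fjkl,fjkm,fjko,fjlo,fklo,flmo,ikln,iklr,klnr] rk=14  ker:ilmo,jklo
∂2c = 0
c vs im∂3: residual ≠ 0 ⇒ not boundary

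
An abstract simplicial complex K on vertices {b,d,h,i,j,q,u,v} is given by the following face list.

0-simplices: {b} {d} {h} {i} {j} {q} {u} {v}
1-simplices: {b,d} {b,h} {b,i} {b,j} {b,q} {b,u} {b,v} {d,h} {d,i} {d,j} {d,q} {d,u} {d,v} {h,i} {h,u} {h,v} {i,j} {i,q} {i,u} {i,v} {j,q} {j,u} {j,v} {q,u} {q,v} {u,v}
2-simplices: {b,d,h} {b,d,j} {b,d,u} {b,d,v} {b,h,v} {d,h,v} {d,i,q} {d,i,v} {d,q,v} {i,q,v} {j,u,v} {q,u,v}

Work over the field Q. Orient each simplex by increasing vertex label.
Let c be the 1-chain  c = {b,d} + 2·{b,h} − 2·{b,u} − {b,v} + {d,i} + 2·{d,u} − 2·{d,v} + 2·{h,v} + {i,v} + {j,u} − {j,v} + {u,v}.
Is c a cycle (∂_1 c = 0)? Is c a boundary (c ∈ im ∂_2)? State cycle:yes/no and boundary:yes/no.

n_0=8 n_1=26 n_2=12  [Q]
∂1: piv[bd,bh,bi,bj,bq,bu,bv] rk=7  ker:dh,di,dj,dq,du,dv,hi,hu,hv,ij,iq,iu,iv,jq,ju,jv,qu,qv,uv
∂2: piv[bdh,bdj,bdu,bdv,bhv,diq,div,dqv,juv,quv] rk=10  ker:dhv,iqv
∂1c = 0
c vs im∂2: reduces to 0 ⇒ boundary

cycle:yes boundary:yes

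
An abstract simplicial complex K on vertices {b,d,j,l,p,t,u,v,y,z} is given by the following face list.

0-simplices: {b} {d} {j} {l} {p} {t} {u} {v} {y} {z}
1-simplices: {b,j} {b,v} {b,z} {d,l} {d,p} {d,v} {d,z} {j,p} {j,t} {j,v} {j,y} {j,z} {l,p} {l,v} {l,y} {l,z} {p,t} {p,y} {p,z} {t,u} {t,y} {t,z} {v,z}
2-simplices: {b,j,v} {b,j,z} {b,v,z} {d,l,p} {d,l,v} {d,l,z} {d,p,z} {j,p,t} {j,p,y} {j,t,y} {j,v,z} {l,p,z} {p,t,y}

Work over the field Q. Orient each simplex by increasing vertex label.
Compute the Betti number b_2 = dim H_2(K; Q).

n_0=10 n_1=23 n_2=13  [Q]
∂1: piv[bj,bv,bz,dl,dp,dv,jt,jy,tu] rk=9  ker:dz,jp,jv,jz,lp,lv,ly,lz,pt,py,pz,ty,tz,vz
∂2: piv[bjv,bjz,bvz,dlp,dlv,dlz,dpz,jpt,jpy,jty] rk=10  ker:jvz,lpz,pty
b_2=(13−10)−0=3

b_2=3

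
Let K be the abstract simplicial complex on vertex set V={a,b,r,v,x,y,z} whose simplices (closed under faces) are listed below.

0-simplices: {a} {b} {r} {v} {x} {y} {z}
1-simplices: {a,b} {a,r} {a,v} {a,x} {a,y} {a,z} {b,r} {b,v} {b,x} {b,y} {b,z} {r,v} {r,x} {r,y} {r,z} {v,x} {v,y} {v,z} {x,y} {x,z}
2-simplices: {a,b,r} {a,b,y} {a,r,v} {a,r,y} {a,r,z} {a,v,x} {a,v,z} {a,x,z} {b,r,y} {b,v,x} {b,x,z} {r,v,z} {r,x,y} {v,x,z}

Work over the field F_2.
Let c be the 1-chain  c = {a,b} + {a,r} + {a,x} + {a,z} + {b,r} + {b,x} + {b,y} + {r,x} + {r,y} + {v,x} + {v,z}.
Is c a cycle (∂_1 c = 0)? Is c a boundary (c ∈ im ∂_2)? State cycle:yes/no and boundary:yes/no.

cycle:yes boundary:no

n_0=7 n_1=20 n_2=14  [Z2]
∂1: piv[ab,ar,av,ax,ay,az] rk=6  ker:br,bv,bx,by,bz,rv,rx,ry,rz,vx,vy,vz,xy,xz
∂2: piv[abr,aby,arv,ary,arz,avx,avz,axz,bvx,bxz,rxy] rk=11  ker:bry,rvz,vxz
∂1c = 0
c vs im∂2: residual ≠ 0 ⇒ not boundary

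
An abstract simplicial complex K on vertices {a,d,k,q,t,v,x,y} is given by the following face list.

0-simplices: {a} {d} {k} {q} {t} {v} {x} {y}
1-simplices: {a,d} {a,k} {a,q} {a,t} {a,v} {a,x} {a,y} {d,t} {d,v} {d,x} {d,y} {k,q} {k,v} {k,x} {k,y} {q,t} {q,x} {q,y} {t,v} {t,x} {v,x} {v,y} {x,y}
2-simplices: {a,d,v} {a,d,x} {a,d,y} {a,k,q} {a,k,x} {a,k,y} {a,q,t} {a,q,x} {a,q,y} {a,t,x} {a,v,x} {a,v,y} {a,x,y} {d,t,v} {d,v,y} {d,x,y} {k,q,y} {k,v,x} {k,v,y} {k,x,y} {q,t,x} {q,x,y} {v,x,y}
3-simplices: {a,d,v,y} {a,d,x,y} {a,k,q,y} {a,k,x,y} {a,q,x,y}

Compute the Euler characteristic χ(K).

χ(K)=3

n_0=8 n_1=23 n_2=23 n_3=5
χ=+8−23+23−5=3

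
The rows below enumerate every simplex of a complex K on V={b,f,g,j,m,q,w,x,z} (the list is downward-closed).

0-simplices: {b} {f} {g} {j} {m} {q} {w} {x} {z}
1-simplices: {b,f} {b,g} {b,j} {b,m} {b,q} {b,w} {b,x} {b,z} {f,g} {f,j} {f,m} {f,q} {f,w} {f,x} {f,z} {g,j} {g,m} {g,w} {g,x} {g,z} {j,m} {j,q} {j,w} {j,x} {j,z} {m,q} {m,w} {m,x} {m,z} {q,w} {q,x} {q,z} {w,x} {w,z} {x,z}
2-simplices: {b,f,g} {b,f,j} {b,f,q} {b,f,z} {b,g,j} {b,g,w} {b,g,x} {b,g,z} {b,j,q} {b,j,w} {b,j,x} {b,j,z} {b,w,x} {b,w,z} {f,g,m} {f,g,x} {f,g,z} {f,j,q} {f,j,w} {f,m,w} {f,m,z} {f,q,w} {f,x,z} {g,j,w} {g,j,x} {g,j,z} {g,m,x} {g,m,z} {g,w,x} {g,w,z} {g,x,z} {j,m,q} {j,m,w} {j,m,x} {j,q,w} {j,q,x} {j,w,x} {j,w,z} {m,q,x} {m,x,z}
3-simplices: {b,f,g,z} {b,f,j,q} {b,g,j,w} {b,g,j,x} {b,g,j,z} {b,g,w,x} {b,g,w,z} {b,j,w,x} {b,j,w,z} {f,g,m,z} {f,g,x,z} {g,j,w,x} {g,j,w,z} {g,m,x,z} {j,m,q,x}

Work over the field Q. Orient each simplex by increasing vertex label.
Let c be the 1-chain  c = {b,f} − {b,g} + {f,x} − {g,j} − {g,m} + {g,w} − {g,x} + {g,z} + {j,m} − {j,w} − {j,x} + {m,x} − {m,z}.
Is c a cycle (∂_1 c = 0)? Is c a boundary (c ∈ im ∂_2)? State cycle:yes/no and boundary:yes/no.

n_0=9 n_1=35 n_2=40 n_3=15  [Q]
∂1: piv[bf,bg,bj,bm,bq,bw,bx,bz] rk=8  ker:fg,fj,fm,fq,fw,fx,fz,gj,gm,gw,gx,gz,jm,jq,jw,jx,jz,mq,mw,mx,mz,qw,qx,qz,wx,wz,xz
∂2: piv[bfg,bfj,bfq,bfz,bgj,bgw,bgx,bgz,bjq,bjw,bjx,bjz,bwx,bwz,fgm,fgx,fjw,fmw,fmz,fqw,fxz,gmx,jmq,jmw,jqx] rk=25  ker:fgz,fjq,gjw,gjx,gjz,gmz,gwx,gwz,gxz,jmx,jqw,jwx,jwz,mqx,mxz
∂3: piv[bfgz,bfjq,bgjw,bgjx,bgjz,bgwx,bgwz,bjwx,bjwz,fgmz,fgxz,gmxz,jmqx] rk=13  ker:gjwx,gjwz
∂1c = 0
c vs im∂2: reduces to 0 ⇒ boundary

cycle:yes boundary:yes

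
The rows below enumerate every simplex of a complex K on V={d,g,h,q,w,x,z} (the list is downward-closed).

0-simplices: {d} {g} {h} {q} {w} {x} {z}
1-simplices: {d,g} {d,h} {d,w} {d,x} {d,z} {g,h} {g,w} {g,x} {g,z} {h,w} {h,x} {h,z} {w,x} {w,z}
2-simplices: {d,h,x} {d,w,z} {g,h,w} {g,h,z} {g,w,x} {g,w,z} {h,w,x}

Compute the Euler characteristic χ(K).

n_0=7 n_1=14 n_2=7
χ=+7−14+7=0

χ(K)=0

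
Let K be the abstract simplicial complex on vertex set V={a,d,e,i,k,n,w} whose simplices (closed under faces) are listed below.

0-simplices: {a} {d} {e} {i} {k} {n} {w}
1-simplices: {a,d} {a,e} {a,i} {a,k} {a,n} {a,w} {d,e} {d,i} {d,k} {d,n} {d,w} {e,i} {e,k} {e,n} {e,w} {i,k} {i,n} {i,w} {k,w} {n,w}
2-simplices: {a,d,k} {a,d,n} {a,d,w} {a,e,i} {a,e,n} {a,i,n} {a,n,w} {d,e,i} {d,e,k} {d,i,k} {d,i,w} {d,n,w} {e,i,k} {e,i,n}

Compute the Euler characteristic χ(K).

χ(K)=1

n_0=7 n_1=20 n_2=14
χ=+7−20+14=1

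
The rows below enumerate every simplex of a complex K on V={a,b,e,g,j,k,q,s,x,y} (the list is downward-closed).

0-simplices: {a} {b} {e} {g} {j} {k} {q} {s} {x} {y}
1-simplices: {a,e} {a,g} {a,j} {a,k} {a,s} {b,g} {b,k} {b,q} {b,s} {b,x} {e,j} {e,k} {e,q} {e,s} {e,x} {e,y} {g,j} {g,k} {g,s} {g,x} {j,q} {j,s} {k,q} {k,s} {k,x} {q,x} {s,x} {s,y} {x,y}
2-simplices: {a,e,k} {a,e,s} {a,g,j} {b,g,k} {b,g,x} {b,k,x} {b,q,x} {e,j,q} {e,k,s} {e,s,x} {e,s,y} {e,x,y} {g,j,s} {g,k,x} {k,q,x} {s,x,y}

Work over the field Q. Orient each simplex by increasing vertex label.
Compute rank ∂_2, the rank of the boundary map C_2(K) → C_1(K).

rank∂_2=14

n_0=10 n_1=29 n_2=16  [Q]
∂1: piv[ae,ag,aj,ak,as,bg,bq,bx,ey] rk=9  ker:bk,bs,ej,ek,eq,es,ex,gj,gk,gs,gx,jq,js,kq,ks,kx,qx,sx,sy,xy
∂2: piv[aek,aes,agj,bgk,bgx,bkx,bqx,ejq,eks,esx,esy,exy,gjs,kqx] rk=14  ker:gkx,sxy
rk∂_2=14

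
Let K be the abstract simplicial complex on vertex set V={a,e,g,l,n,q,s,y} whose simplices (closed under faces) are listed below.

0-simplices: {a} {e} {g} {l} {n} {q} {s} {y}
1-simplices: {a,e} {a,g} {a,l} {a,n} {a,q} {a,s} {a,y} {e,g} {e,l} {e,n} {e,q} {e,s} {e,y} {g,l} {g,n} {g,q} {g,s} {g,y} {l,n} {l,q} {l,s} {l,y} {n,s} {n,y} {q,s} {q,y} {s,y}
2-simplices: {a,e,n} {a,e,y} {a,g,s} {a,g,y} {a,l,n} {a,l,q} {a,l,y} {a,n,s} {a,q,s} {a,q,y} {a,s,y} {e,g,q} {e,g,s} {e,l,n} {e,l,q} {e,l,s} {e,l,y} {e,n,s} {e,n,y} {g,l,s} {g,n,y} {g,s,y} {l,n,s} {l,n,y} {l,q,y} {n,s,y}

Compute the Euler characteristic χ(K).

χ(K)=7

n_0=8 n_1=27 n_2=26
χ=+8−27+26=7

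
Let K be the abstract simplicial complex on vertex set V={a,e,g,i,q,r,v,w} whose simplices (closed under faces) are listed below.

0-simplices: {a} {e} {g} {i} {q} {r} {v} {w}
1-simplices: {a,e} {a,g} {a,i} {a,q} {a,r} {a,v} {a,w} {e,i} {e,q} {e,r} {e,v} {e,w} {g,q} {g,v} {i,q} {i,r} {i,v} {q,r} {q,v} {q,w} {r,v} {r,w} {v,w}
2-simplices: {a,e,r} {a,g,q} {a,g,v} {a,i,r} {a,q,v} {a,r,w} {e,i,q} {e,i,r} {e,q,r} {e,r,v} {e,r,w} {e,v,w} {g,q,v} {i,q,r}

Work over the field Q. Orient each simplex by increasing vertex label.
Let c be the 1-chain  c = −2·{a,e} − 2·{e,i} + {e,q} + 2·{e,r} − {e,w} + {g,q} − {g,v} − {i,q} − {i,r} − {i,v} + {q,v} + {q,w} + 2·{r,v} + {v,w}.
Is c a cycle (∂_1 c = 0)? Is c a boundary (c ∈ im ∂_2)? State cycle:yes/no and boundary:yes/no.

cycle:no boundary:no

n_0=8 n_1=23 n_2=14  [Q]
∂1: piv[ae,ag,ai,aq,ar,av,aw] rk=7  ker:ei,eq,er,ev,ew,gq,gv,iq,ir,iv,qr,qv,qw,rv,rw,vw
∂2: piv[aer,agq,agv,air,aqv,arw,eiq,eir,eqr,erv,erw,evw] rk=12  ker:gqv,iqr
∂1c = 2·{a} − 2·{e} + {i} − {q} − {r} + {w}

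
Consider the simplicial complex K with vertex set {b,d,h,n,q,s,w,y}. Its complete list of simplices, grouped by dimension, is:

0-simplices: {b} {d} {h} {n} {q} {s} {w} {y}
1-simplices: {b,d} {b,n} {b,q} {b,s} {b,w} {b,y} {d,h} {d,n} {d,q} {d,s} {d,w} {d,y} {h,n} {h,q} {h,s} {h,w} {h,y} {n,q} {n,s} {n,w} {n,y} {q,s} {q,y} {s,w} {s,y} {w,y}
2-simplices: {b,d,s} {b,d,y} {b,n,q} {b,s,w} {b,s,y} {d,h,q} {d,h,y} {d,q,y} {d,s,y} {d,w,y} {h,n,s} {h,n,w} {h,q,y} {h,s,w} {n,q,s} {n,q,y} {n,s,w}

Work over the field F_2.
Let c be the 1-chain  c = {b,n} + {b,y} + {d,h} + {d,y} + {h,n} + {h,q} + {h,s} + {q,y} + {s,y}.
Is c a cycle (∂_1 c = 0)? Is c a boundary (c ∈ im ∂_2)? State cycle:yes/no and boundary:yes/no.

cycle:yes boundary:no

n_0=8 n_1=26 n_2=17  [Z2]
∂1: piv[bd,bn,bq,bs,bw,by,dh] rk=7  ker:dn,dq,ds,dw,dy,hn,hq,hs,hw,hy,nq,ns,nw,ny,qs,qy,sw,sy,wy
∂2: piv[bds,bdy,bnq,bsw,bsy,dhq,dhy,dqy,dwy,hns,hnw,hsw,nqs,nqy] rk=14  ker:dsy,hqy,nsw
∂1c = 0
c vs im∂2: residual ≠ 0 ⇒ not boundary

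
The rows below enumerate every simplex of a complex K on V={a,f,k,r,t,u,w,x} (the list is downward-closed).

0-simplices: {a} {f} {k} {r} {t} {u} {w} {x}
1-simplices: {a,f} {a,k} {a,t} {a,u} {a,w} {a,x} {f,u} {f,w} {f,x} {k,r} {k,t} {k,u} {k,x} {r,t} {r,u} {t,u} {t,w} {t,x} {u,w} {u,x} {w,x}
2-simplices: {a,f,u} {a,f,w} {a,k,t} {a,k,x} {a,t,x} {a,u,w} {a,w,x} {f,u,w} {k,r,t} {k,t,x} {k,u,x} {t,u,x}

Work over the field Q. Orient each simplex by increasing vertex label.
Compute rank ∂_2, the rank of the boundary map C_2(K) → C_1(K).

n_0=8 n_1=21 n_2=12  [Q]
∂1: piv[af,ak,at,au,aw,ax,kr] rk=7  ker:fu,fw,fx,kt,ku,kx,rt,ru,tu,tw,tx,uw,ux,wx
∂2: piv[afu,afw,akt,akx,atx,auw,awx,krt,kux,tux] rk=10  ker:fuw,ktx
rk∂_2=10

rank∂_2=10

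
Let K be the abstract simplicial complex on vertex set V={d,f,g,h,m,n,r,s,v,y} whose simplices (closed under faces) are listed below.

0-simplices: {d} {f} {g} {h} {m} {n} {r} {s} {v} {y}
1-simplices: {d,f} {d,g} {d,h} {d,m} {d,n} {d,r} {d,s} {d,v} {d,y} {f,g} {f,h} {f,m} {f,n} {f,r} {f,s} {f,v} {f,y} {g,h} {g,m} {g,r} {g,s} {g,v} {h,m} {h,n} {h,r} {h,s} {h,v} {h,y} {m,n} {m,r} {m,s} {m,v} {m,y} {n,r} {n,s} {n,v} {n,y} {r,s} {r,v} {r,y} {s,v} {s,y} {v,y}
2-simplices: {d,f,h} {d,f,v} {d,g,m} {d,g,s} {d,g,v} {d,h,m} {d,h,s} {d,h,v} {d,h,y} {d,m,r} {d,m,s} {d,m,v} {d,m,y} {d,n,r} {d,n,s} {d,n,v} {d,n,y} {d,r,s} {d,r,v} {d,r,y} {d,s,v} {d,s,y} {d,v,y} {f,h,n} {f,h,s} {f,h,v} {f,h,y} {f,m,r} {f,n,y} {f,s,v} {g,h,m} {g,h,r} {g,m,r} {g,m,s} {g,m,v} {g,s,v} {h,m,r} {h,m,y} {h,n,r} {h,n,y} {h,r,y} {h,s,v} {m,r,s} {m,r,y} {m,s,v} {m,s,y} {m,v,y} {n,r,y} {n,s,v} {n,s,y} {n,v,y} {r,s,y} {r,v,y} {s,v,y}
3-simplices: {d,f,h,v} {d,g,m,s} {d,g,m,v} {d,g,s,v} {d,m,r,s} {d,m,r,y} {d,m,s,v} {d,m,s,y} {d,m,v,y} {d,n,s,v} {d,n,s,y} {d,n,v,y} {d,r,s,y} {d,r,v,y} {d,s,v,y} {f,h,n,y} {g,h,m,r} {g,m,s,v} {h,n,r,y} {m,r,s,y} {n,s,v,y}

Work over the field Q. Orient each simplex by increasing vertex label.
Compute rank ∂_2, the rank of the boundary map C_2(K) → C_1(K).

rank∂_2=31

n_0=10 n_1=43 n_2=54 n_3=21  [Q]
∂1: piv[df,dg,dh,dm,dn,dr,ds,dv,dy] rk=9  ker:fg,fh,fm,fn,fr,fs,fv,fy,gh,gm,gr,gs,gv,hm,hn,hr,hs,hv,hy,mn,mr,ms,mv,my,nr,ns,nv,ny,rs,rv,ry,sv,sy,vy
∂2: piv[dfh,dfv,dgm,dgs,dgv,dhm,dhs,dhv,dhy,dmr,dms,dmv,dmy,dnr,dns,dnv,dny,drs,drv,dry,dsv,dsy,dvy,fhn,fhs,fhy,fmr,fny,ghm,ghr,gmr] rk=31  ker:fhv,fsv,gms,gmv,gsv,hmr,hmy,hnr,hny,hry,hsv,mrs,mry,msv,msy,mvy,nry,nsv,nsy,nvy,rsy,rvy,svy
∂3: piv[dfhv,dgms,dgmv,dgsv,dmrs,dmry,dmsv,dmsy,dmvy,dnsv,dnsy,dnvy,drsy,drvy,dsvy,fhny,ghmr,hnry] rk=18  ker:gmsv,mrsy,nsvy
rk∂_2=31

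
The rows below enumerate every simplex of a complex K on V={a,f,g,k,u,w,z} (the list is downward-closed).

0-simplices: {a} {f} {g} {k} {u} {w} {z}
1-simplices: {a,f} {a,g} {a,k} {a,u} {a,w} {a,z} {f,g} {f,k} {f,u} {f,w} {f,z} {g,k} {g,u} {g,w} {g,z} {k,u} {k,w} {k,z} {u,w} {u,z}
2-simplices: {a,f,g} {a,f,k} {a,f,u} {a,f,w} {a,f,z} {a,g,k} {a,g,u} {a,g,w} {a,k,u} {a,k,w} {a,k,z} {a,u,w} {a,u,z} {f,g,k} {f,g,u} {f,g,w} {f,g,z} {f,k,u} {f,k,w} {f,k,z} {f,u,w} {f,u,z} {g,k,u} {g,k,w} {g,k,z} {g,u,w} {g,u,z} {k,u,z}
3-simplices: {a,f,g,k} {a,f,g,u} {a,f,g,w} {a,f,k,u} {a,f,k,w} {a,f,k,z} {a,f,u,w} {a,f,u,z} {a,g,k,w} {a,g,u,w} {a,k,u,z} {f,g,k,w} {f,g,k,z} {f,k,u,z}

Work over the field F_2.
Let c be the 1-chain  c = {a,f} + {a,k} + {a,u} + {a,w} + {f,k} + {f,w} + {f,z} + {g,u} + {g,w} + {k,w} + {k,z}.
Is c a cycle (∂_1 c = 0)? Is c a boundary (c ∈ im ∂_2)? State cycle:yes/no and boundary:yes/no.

cycle:yes boundary:yes

n_0=7 n_1=20 n_2=28 n_3=14  [Z2]
∂1: piv[af,ag,ak,au,aw,az] rk=6  ker:fg,fk,fu,fw,fz,gk,gu,gw,gz,ku,kw,kz,uw,uz
∂2: piv[afg,afk,afu,afw,afz,agk,agu,agw,aku,akw,akz,auw,auz,fgz] rk=14  ker:fgk,fgu,fgw,fku,fkw,fkz,fuw,fuz,gku,gkw,gkz,guw,guz,kuz
∂3: piv[afgk,afgu,afgw,afku,afkw,afkz,afuw,afuz,agkw,aguw,akuz,fgkz] rk=12  ker:fgkw,fkuz
∂1c = 0
c vs im∂2: reduces to 0 ⇒ boundary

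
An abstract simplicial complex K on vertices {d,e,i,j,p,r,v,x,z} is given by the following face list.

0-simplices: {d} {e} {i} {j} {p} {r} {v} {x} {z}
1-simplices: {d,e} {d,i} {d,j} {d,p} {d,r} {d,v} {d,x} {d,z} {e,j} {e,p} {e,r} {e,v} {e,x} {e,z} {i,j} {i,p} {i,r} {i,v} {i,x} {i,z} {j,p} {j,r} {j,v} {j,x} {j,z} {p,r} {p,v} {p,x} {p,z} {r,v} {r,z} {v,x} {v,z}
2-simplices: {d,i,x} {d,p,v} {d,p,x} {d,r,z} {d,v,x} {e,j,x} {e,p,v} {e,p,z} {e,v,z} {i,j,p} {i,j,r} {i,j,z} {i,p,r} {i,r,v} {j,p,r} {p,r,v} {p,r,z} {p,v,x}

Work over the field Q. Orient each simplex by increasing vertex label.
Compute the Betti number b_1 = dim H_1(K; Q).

b_1=9

n_0=9 n_1=33 n_2=18  [Q]
∂1: piv[de,di,dj,dp,dr,dv,dx,dz] rk=8  ker:ej,ep,er,ev,ex,ez,ij,ip,ir,iv,ix,iz,jp,jr,jv,jx,jz,pr,pv,px,pz,rv,rz,vx,vz
∂2: piv[dix,dpv,dpx,drz,dvx,ejx,epv,epz,evz,ijp,ijr,ijz,ipr,irv,prv,prz] rk=16  ker:jpr,pvx
b_1=(33−8)−16=9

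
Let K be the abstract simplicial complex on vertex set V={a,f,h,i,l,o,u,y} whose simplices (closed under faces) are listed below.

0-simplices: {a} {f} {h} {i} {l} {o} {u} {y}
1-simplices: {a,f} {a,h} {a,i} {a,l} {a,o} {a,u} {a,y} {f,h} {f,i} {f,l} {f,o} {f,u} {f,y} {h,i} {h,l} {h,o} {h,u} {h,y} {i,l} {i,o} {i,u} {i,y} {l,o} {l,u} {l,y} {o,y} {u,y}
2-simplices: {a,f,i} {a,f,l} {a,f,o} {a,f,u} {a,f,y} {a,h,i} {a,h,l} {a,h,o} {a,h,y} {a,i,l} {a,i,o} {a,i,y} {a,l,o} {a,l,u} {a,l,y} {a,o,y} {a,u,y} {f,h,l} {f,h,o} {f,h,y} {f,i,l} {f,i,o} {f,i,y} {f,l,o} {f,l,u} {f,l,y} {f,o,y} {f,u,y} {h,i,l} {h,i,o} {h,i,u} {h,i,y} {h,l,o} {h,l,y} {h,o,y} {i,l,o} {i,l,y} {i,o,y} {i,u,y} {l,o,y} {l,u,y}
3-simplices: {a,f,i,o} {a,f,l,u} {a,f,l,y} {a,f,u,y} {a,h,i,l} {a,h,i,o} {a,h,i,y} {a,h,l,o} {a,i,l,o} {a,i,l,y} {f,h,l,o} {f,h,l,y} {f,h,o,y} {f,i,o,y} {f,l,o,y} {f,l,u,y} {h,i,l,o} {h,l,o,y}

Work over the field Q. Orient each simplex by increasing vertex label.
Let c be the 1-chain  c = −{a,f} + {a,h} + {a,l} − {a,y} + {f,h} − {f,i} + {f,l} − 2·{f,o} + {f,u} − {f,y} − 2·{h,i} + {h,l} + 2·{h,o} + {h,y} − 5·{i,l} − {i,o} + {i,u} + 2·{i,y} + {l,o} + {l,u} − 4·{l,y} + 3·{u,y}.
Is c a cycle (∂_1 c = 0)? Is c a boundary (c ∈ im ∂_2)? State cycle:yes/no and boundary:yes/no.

cycle:yes boundary:yes

n_0=8 n_1=27 n_2=41 n_3=18  [Q]
∂1: piv[af,ah,ai,al,ao,au,ay] rk=7  ker:fh,fi,fl,fo,fu,fy,hi,hl,ho,hu,hy,il,io,iu,iy,lo,lu,ly,oy,uy
∂2: piv[afi,afl,afo,afu,afy,ahi,ahl,aho,ahy,ail,aio,aiy,alo,alu,aly,aoy,auy,fhl,hiu,iuy] rk=20  ker:fho,fhy,fil,fio,fiy,flo,flu,fly,foy,fuy,hil,hio,hiy,hlo,hly,hoy,ilo,ily,ioy,loy,luy
∂3: piv[afio,aflu,afly,afuy,ahil,ahio,ahiy,ahlo,ailo,aily,fhlo,fhly,fhoy,fioy,floy,fluy] rk=16  ker:hilo,hloy
∂1c = 0
c vs im∂2: reduces to 0 ⇒ boundary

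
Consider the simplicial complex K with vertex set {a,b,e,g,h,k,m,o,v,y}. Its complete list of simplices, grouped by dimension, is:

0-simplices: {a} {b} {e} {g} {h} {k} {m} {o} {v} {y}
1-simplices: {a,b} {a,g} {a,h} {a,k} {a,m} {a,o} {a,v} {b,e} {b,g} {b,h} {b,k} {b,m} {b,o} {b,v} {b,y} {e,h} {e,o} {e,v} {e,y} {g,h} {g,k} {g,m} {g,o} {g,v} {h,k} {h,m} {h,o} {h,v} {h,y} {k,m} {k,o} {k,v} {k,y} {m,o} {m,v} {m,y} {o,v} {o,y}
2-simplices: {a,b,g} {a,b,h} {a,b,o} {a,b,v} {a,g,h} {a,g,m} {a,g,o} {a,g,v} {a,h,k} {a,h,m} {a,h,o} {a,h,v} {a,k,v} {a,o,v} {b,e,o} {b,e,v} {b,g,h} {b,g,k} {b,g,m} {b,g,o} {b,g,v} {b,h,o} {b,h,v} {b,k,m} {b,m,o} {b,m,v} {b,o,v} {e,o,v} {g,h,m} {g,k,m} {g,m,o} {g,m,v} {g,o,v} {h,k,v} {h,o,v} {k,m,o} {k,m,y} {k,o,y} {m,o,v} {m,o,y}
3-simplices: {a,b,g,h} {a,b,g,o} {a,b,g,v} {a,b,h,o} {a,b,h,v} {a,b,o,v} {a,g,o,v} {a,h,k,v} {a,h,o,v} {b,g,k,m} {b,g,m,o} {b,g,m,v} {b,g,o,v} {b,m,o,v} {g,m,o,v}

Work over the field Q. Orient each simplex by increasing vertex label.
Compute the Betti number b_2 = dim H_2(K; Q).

b_2=3

n_0=10 n_1=38 n_2=40 n_3=15  [Q]
∂1: piv[ab,ag,ah,ak,am,ao,av,be,by] rk=9  ker:bg,bh,bk,bm,bo,bv,eh,eo,ev,ey,gh,gk,gm,go,gv,hk,hm,ho,hv,hy,km,ko,kv,ky,mo,mv,my,ov,oy
∂2: piv[abg,abh,abo,abv,agh,agm,ago,agv,ahk,ahm,aho,ahv,akv,aov,beo,bev,bgk,bgm,bkm,bmo,bmv,kmo,kmy,koy] rk=24  ker:bgh,bgo,bgv,bho,bhv,bov,eov,ghm,gkm,gmo,gmv,gov,hkv,hov,mov,moy
∂3: piv[abgh,abgo,abgv,abho,abhv,abov,agov,ahkv,ahov,bgkm,bgmo,bgmv,bmov] rk=13  ker:bgov,gmov
b_2=(40−24)−13=3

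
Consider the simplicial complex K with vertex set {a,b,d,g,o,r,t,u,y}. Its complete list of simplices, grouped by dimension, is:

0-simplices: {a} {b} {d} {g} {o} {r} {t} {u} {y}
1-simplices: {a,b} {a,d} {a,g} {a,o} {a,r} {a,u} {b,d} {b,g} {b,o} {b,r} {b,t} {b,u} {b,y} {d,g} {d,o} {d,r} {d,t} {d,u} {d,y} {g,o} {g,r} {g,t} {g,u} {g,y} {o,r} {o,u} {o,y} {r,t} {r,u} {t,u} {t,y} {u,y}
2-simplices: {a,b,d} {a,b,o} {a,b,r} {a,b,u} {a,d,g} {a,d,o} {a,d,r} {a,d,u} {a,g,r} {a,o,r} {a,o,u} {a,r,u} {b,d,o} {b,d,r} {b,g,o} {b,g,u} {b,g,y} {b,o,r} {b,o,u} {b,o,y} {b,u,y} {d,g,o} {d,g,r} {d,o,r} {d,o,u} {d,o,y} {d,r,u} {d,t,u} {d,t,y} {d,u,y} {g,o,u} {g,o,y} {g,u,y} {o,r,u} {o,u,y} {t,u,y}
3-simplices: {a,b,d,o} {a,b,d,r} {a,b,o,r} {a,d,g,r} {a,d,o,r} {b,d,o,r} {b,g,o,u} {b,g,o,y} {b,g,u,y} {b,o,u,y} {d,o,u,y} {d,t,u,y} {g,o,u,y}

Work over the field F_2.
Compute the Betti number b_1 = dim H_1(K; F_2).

n_0=9 n_1=32 n_2=36 n_3=13  [Z2]
∂1: piv[ab,ad,ag,ao,ar,au,bt,by] rk=8  ker:bd,bg,bo,br,bu,dg,do,dr,dt,du,dy,go,gr,gt,gu,gy,or,ou,oy,rt,ru,tu,ty,uy
∂2: piv[abd,abo,abr,abu,adg,ado,adr,adu,agr,aor,aou,aru,bgo,bgu,bgy,boy,buy,dgo,doy,dtu,dty] rk=21  ker:bdo,bdr,bor,bou,dgr,dor,dou,dru,duy,gou,goy,guy,oru,ouy,tuy
∂3: piv[abdo,abdr,abor,adgr,ador,bgou,bgoy,bguy,bouy,douy,dtuy] rk=11  ker:bdor,gouy
b_1=(32−8)−21=3

b_1=3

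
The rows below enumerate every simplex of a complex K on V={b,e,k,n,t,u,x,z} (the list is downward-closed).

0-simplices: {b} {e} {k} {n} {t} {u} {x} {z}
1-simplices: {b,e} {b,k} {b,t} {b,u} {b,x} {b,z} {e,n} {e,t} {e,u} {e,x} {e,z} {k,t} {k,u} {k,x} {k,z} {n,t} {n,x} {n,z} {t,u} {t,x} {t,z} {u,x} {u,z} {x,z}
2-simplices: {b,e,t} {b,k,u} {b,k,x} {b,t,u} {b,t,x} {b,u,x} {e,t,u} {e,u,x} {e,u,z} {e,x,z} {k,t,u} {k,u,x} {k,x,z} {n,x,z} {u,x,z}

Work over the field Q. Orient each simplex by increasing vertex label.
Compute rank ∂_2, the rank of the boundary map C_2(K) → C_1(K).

n_0=8 n_1=24 n_2=15  [Q]
∂1: piv[be,bk,bt,bu,bx,bz,en] rk=7  ker:et,eu,ex,ez,kt,ku,kx,kz,nt,nx,nz,tu,tx,tz,ux,uz,xz
∂2: piv[bet,bku,bkx,btu,btx,bux,etu,eux,euz,exz,ktu,kxz,nxz] rk=13  ker:kux,uxz
rk∂_2=13

rank∂_2=13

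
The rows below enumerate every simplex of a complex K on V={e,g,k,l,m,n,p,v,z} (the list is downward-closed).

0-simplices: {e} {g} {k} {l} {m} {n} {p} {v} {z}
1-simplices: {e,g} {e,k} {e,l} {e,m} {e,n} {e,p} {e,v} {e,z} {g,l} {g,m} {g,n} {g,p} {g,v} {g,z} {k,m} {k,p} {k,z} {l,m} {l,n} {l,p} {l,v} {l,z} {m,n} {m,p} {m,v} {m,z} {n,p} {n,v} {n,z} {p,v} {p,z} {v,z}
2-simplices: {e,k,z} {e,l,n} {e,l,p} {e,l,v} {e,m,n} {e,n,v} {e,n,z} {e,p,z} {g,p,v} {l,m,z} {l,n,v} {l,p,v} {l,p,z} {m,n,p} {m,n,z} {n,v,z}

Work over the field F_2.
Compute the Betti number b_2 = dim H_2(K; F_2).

b_2=1

n_0=9 n_1=32 n_2=16  [Z2]
∂1: piv[eg,ek,el,em,en,ep,ev,ez] rk=8  ker:gl,gm,gn,gp,gv,gz,km,kp,kz,lm,ln,lp,lv,lz,mn,mp,mv,mz,np,nv,nz,pv,pz,vz
∂2: piv[ekz,eln,elp,elv,emn,env,enz,epz,gpv,lmz,lpv,lpz,mnp,mnz,nvz] rk=15  ker:lnv
b_2=(16−15)−0=1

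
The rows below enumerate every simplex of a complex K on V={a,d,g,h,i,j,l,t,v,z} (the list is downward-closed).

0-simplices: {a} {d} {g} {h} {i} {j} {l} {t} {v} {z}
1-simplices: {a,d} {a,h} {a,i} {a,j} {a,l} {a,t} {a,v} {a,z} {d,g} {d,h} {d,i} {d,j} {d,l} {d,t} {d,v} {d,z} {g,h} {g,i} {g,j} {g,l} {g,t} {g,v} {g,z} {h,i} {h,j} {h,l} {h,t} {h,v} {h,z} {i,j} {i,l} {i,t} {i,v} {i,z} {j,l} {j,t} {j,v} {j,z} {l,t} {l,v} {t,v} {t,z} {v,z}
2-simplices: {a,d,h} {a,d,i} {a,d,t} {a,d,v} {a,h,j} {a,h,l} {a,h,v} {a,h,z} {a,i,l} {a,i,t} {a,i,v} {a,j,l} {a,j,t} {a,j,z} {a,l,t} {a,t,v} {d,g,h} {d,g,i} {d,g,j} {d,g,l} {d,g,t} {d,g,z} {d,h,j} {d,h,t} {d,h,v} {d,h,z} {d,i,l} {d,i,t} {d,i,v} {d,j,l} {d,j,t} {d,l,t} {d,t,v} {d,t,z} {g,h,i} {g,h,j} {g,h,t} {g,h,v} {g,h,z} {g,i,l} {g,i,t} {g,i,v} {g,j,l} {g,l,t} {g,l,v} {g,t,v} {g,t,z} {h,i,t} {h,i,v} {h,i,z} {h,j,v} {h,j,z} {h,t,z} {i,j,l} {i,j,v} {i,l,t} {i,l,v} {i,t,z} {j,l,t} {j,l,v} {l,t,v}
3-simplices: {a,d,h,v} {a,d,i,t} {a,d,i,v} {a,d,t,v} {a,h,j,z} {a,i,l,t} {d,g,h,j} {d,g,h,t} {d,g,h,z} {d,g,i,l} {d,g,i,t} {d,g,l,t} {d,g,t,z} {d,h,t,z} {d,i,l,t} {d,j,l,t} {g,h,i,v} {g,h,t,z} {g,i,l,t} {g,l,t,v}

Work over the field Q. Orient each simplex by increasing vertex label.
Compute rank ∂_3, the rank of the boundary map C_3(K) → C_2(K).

rank∂_3=18

n_0=10 n_1=43 n_2=61 n_3=20  [Q]
∂1: piv[ad,ah,ai,aj,al,at,av,az,dg] rk=9  ker:dh,di,dj,dl,dt,dv,dz,gh,gi,gj,gl,gt,gv,gz,hi,hj,hl,ht,hv,hz,ij,il,it,iv,iz,jl,jt,jv,jz,lt,lv,tv,tz,vz
∂2: piv[adh,adi,adt,adv,ahj,ahl,ahv,ahz,ail,ait,aiv,ajl,ajt,ajz,alt,atv,dgh,dgi,dgj,dgl,dgt,dgz,dhj,dht,dhz,dil,dtz,ghi,ghv,glv,hiz,hjv,ijl] rk=33  ker:dhv,dit,div,djl,djt,dlt,dtv,ghj,ght,ghz,gil,git,giv,gjl,glt,gtv,gtz,hit,hiv,hjz,htz,ijv,ilt,ilv,itz,jlt,jlv,ltv
∂3: piv[adhv,adit,adiv,adtv,ahjz,ailt,dghj,dght,dghz,dgil,dgit,dglt,dgtz,dhtz,dilt,djlt,ghiv,gltv] rk=18  ker:ghtz,gilt
rk∂_3=18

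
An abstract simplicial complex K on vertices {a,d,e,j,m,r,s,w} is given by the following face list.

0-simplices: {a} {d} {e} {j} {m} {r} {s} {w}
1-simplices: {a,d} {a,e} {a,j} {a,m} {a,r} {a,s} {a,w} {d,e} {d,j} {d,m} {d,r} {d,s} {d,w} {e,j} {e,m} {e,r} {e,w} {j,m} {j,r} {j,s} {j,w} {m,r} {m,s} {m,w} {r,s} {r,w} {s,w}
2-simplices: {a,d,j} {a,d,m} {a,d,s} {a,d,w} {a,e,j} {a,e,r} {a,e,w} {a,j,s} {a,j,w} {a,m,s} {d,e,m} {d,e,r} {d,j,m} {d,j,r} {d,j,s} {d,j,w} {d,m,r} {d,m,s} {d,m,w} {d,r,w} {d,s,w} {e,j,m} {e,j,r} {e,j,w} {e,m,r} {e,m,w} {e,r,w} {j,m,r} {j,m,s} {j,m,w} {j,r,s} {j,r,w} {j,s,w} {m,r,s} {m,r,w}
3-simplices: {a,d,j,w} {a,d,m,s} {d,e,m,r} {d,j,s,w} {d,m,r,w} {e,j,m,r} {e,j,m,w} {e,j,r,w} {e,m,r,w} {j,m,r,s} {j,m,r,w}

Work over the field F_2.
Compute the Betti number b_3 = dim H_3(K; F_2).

b_3=1

n_0=8 n_1=27 n_2=35 n_3=11  [Z2]
∂1: piv[ad,ae,aj,am,ar,as,aw] rk=7  ker:de,dj,dm,dr,ds,dw,ej,em,er,ew,jm,jr,js,jw,mr,ms,mw,rs,rw,sw
∂2: piv[adj,adm,ads,adw,aej,aer,aew,ajs,ajw,ams,dem,der,djm,djr,dmr,dmw,drw,dsw,ejm,jrs] rk=20  ker:djs,djw,dms,ejr,ejw,emr,emw,erw,jmr,jms,jmw,jrw,jsw,mrs,mrw
∂3: piv[adjw,adms,demr,djsw,dmrw,ejmr,ejmw,ejrw,emrw,jmrs] rk=10  ker:jmrw
b_3=(11−10)−0=1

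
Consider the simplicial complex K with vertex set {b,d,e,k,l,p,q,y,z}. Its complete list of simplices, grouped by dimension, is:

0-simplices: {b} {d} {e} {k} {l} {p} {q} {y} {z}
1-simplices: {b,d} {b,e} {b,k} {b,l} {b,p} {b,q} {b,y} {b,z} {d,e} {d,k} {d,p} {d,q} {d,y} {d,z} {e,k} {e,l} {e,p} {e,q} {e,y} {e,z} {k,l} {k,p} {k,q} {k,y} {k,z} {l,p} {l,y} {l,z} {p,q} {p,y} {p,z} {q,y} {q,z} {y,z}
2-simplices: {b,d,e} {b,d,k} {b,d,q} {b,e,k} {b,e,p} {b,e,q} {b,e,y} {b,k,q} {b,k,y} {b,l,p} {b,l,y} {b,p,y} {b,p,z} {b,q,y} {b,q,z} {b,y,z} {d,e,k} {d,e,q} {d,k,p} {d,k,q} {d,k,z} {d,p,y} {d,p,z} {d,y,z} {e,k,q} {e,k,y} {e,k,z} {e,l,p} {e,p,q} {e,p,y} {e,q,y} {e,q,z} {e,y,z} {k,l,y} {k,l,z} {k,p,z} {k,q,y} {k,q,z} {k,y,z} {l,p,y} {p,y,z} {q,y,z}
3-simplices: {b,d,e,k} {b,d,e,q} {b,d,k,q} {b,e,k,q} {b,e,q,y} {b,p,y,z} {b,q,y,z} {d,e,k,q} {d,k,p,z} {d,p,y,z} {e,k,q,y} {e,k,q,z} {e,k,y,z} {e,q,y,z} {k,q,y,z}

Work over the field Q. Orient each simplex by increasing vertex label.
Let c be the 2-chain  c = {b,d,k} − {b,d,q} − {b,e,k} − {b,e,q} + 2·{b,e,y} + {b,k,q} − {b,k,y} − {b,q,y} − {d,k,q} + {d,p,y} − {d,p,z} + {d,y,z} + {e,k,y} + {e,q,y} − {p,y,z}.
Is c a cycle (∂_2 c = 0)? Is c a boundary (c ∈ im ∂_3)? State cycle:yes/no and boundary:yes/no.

cycle:yes boundary:no

n_0=9 n_1=34 n_2=42 n_3=15  [Q]
∂1: piv[bd,be,bk,bl,bp,bq,by,bz] rk=8  ker:de,dk,dp,dq,dy,dz,ek,el,ep,eq,ey,ez,kl,kp,kq,ky,kz,lp,ly,lz,pq,py,pz,qy,qz,yz
∂2: piv[bde,bdk,bdq,bek,bep,beq,bey,bkq,bky,blp,bly,bpy,bpz,bqy,bqz,byz,dkp,dkz,dpy,dpz,ekz,elp,epq,eqz,kly,klz] rk=26  ker:dek,deq,dkq,dyz,ekq,eky,epy,eqy,eyz,kpz,kqy,kqz,kyz,lpy,pyz,qyz
∂3: piv[bdek,bdeq,bdkq,bekq,beqy,bpyz,bqyz,dkpz,dpyz,ekqy,ekqz,ekyz,eqyz] rk=13  ker:dekq,kqyz
∂2c = 0
c vs im∂3: residual ≠ 0 ⇒ not boundary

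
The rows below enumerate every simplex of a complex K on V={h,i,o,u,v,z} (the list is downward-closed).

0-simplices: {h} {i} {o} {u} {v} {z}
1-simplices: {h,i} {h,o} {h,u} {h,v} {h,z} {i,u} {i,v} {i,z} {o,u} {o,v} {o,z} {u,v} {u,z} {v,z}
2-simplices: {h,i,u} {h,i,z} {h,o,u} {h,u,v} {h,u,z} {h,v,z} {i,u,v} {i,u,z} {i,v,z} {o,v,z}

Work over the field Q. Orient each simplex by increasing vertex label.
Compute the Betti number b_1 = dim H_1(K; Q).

n_0=6 n_1=14 n_2=10  [Q]
∂1: piv[hi,ho,hu,hv,hz] rk=5  ker:iu,iv,iz,ou,ov,oz,uv,uz,vz
∂2: piv[hiu,hiz,hou,huv,huz,hvz,iuv,ovz] rk=8  ker:iuz,ivz
b_1=(14−5)−8=1

b_1=1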